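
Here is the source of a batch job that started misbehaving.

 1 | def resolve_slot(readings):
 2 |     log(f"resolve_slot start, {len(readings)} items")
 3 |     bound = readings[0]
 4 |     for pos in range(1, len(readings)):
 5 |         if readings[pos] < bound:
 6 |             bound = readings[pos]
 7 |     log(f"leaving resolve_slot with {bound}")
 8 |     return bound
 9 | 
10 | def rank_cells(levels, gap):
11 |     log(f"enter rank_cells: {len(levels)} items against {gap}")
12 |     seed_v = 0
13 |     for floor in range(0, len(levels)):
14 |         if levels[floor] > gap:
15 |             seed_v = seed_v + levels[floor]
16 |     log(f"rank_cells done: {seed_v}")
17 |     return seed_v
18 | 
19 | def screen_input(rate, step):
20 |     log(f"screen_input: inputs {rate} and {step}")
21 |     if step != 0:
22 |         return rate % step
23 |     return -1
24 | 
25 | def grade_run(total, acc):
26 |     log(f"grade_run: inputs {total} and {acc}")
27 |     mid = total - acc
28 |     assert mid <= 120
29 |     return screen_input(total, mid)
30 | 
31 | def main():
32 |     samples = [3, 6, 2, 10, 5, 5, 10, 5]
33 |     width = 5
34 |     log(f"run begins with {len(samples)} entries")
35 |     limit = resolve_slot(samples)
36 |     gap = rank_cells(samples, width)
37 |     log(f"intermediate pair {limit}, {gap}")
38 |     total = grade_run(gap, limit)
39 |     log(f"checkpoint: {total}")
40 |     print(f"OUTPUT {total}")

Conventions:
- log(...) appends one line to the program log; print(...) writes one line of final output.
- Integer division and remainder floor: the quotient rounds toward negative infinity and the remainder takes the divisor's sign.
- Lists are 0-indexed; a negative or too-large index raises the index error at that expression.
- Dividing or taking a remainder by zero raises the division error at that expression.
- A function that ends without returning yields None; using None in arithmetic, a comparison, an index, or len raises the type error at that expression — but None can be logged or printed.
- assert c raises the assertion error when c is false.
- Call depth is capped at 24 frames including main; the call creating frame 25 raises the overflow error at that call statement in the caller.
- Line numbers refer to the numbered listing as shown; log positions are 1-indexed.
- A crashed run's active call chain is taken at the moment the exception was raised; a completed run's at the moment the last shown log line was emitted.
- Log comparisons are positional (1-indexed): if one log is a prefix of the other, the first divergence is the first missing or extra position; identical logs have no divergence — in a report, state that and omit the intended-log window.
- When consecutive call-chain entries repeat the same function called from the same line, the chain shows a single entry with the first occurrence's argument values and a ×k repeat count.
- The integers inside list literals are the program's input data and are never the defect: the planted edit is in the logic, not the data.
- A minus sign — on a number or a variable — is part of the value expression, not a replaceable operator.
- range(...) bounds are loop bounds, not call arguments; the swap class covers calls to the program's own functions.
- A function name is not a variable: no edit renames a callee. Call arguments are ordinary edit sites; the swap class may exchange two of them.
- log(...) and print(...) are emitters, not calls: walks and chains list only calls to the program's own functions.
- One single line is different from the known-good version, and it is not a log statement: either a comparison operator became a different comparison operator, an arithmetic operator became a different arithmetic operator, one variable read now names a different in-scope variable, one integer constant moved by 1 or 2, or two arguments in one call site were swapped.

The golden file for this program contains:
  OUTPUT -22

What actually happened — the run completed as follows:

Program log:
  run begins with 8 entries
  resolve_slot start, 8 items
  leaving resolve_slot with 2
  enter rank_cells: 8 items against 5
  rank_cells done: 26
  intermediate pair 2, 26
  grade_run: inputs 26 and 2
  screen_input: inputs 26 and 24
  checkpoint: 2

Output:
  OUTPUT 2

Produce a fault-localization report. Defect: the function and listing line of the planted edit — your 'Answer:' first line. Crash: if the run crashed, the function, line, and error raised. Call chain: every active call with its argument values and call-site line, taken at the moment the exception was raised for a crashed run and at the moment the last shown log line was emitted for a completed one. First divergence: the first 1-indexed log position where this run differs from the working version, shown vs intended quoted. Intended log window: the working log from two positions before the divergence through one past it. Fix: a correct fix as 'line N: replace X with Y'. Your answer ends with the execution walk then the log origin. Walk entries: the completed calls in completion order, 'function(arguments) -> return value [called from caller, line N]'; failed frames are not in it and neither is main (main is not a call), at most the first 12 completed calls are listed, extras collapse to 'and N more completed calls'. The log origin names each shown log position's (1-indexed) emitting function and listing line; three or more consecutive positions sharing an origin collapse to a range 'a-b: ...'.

Answer: the defect is in main at line 38.
Key observation: The log first diverges at position 7: the faulty run prints 'grade_run: inputs 26 and 2' where the working version prints 'grade_run: inputs 2 and 26'.
Call chain: main.
First divergence: position 7 — shown 'grade_run: inputs 26 and 2', intended 'grade_run: inputs 2 and 26'.
Intended log window:
  5: rank_cells done: 26
  6: intermediate pair 2, 26
  7: grade_run: inputs 2 and 26
  8: screen_input: inputs 2 and -24
Execution walk:
  resolve_slot([3, 6, 2, 10, 5, 5, 10, 5]) -> 2  [called from main, line 35]
  rank_cells([3, 6, 2, 10, 5, 5, 10, 5], 5) -> 26  [called from main, line 36]
  screen_input(26, 24) -> 2  [called from grade_run, line 29]
  grade_run(26, 2) -> 2  [called from main, line 38]
Log line origins:
  1: emitted by main (line 34)
  2: emitted by resolve_slot (line 2)
  3: emitted by resolve_slot (line 7)
  4: emitted by rank_cells (line 11)
  5: emitted by rank_cells (line 16)
  6: emitted by main (line 37)
  7: emitted by grade_run (line 26)
  8: emitted by screen_input (line 20)
  9: emitted by main (line 39)
A correct fix: line 38: replace `grade_run(gap, limit)` with `grade_run(limit, gap)`.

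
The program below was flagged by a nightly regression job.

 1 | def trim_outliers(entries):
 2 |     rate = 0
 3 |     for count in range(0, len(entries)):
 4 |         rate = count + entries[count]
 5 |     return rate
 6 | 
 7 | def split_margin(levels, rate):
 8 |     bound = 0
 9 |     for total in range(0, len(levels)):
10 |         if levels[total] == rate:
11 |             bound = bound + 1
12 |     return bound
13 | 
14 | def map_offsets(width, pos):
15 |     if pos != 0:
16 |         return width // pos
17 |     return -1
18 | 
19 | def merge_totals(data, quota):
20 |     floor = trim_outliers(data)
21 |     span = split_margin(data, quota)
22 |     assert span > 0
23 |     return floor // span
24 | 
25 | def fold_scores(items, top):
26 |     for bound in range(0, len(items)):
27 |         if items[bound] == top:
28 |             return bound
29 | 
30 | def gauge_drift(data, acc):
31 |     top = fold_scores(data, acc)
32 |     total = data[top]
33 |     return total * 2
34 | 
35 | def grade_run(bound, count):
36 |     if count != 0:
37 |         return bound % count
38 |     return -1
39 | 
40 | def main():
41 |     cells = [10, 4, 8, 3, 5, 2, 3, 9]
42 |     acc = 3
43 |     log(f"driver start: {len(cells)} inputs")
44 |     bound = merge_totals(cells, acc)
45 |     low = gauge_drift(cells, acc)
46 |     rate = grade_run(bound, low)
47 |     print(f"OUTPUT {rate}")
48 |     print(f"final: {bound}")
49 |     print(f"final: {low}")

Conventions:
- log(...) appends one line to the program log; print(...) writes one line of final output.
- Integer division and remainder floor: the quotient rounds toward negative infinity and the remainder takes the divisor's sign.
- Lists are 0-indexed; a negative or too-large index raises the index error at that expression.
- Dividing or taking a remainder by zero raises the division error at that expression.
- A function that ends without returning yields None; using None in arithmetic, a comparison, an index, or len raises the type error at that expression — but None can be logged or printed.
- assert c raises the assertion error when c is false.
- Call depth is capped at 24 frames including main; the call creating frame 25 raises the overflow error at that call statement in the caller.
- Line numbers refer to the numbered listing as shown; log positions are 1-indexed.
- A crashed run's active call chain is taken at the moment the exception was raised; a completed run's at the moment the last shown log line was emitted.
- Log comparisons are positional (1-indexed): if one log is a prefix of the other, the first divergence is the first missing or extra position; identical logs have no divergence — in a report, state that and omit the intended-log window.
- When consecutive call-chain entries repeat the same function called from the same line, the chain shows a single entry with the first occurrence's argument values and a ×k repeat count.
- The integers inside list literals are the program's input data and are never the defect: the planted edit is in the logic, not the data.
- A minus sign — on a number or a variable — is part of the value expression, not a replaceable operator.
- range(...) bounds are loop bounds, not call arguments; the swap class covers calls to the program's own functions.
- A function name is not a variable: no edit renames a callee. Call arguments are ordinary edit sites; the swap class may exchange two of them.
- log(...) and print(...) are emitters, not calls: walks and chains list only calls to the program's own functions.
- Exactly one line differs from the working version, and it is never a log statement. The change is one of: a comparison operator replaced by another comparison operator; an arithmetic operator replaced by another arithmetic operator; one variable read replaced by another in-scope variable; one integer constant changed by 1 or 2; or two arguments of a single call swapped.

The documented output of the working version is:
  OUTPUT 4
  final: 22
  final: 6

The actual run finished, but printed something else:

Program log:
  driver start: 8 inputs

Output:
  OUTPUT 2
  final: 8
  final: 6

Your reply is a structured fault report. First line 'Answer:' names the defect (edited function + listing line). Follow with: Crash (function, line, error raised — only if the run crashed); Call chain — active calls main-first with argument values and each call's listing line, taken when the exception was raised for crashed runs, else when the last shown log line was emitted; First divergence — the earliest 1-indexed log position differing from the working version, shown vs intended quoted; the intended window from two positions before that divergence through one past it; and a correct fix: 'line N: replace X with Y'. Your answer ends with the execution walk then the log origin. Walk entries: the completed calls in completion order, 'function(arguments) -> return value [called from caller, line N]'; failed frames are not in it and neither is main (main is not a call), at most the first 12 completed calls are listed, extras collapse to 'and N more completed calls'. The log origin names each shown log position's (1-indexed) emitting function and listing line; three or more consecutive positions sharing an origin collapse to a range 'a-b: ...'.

Answer: the defect is in trim_outliers at line 4.
Key fact: Every logged value matches the working version; the printed result is what differs.
Call chain: main.
First divergence: none — the logs agree in full.
Execution walk:
  trim_outliers([10, 4, 8, 3, 5, 2, 3, 9]) -> 16  [called from merge_totals, line 20]
  split_margin([10, 4, 8, 3, 5, 2, 3, 9], 3) -> 2  [called from merge_totals, line 21]
  merge_totals([10, 4, 8, 3, 5, 2, 3, 9], 3) -> 8  [called from main, line 44]
  fold_scores([10, 4, 8, 3, 5, 2, 3, 9], 3) -> 3  [called from gauge_drift, line 31]
  gauge_drift([10, 4, 8, 3, 5, 2, 3, 9], 3) -> 6  [called from main, line 45]
  grade_run(8, 6) -> 2  [called from main, line 46]
Log line origins:
  1: logged in main at line 43
A correct fix: line 4: replace `count + entries[count]` with `rate + entries[count]`.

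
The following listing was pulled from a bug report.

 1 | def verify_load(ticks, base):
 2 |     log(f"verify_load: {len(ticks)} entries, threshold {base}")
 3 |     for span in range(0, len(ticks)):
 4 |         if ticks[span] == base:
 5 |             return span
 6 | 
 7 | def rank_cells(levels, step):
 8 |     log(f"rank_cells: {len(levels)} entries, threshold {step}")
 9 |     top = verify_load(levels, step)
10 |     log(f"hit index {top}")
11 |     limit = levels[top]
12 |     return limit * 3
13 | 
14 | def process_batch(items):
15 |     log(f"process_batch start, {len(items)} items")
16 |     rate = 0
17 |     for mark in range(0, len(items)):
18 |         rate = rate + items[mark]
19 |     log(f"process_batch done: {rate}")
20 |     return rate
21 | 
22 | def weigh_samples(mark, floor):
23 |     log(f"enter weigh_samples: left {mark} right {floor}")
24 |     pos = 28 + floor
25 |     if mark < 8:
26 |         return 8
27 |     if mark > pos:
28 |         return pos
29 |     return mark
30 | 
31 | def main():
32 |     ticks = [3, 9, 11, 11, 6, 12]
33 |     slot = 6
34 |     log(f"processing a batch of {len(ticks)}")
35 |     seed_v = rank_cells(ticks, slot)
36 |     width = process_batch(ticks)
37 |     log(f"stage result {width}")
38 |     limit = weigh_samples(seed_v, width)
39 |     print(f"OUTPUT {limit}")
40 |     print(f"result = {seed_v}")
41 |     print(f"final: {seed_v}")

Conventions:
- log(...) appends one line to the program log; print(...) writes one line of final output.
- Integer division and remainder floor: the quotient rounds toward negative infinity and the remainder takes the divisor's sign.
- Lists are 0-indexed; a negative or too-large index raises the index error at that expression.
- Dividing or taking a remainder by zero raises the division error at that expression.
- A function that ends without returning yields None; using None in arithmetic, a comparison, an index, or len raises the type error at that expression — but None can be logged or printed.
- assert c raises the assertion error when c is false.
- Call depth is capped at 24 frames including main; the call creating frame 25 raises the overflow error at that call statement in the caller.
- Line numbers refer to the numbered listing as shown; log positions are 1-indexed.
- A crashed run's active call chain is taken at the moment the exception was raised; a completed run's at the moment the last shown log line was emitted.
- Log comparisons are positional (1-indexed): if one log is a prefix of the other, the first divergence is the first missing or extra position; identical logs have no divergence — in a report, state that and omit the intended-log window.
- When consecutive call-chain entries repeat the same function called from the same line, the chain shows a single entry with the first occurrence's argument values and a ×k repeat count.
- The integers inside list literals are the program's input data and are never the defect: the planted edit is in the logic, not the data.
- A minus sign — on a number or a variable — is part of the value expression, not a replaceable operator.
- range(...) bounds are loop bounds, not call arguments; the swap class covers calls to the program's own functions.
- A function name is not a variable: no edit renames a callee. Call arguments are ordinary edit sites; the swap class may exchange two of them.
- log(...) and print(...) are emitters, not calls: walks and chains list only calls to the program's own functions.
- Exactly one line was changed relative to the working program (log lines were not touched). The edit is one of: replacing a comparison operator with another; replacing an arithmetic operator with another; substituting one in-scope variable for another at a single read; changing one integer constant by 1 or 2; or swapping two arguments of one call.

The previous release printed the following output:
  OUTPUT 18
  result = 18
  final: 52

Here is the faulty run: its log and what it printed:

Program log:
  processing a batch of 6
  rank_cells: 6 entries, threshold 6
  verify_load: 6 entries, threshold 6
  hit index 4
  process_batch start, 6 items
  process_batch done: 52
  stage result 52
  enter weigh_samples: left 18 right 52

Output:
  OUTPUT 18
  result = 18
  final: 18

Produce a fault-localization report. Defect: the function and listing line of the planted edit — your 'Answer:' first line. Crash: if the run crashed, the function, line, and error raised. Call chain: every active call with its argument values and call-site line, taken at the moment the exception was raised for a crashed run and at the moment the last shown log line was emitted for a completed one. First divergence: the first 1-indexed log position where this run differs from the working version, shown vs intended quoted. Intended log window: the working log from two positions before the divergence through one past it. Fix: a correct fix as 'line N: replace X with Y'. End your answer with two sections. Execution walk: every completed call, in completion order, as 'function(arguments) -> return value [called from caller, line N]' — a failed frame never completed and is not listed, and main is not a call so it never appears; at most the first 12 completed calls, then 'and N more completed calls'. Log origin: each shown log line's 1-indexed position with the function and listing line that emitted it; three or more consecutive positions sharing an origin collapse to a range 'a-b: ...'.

Answer: the defect is in main at line 41.
Key observation: Every logged value matches the working version; the printed result is what differs.
Call chain: main -> weigh_samples(18, 52) (called at line 38).
First divergence: none (the log streams are identical).
Execution walk:
  verify_load([3, 9, 11, 11, 6, 12], 6) -> 4  [called from rank_cells, line 9]
  rank_cells([3, 9, 11, 11, 6, 12], 6) -> 18  [called from main, line 35]
  process_batch([3, 9, 11, 11, 6, 12]) -> 52  [called from main, line 36]
  weigh_samples(18, 52) -> 18  [called from main, line 38]
Log origins:
  1: from main, line 34
  2: from rank_cells, line 8
  3: from verify_load, line 2
  4: from rank_cells, line 10
  5: from process_batch, line 15
  6: from process_batch, line 19
  7: from main, line 37
  8: from weigh_samples, line 23
A correct fix: line 41: replace `seed_v` with `width`.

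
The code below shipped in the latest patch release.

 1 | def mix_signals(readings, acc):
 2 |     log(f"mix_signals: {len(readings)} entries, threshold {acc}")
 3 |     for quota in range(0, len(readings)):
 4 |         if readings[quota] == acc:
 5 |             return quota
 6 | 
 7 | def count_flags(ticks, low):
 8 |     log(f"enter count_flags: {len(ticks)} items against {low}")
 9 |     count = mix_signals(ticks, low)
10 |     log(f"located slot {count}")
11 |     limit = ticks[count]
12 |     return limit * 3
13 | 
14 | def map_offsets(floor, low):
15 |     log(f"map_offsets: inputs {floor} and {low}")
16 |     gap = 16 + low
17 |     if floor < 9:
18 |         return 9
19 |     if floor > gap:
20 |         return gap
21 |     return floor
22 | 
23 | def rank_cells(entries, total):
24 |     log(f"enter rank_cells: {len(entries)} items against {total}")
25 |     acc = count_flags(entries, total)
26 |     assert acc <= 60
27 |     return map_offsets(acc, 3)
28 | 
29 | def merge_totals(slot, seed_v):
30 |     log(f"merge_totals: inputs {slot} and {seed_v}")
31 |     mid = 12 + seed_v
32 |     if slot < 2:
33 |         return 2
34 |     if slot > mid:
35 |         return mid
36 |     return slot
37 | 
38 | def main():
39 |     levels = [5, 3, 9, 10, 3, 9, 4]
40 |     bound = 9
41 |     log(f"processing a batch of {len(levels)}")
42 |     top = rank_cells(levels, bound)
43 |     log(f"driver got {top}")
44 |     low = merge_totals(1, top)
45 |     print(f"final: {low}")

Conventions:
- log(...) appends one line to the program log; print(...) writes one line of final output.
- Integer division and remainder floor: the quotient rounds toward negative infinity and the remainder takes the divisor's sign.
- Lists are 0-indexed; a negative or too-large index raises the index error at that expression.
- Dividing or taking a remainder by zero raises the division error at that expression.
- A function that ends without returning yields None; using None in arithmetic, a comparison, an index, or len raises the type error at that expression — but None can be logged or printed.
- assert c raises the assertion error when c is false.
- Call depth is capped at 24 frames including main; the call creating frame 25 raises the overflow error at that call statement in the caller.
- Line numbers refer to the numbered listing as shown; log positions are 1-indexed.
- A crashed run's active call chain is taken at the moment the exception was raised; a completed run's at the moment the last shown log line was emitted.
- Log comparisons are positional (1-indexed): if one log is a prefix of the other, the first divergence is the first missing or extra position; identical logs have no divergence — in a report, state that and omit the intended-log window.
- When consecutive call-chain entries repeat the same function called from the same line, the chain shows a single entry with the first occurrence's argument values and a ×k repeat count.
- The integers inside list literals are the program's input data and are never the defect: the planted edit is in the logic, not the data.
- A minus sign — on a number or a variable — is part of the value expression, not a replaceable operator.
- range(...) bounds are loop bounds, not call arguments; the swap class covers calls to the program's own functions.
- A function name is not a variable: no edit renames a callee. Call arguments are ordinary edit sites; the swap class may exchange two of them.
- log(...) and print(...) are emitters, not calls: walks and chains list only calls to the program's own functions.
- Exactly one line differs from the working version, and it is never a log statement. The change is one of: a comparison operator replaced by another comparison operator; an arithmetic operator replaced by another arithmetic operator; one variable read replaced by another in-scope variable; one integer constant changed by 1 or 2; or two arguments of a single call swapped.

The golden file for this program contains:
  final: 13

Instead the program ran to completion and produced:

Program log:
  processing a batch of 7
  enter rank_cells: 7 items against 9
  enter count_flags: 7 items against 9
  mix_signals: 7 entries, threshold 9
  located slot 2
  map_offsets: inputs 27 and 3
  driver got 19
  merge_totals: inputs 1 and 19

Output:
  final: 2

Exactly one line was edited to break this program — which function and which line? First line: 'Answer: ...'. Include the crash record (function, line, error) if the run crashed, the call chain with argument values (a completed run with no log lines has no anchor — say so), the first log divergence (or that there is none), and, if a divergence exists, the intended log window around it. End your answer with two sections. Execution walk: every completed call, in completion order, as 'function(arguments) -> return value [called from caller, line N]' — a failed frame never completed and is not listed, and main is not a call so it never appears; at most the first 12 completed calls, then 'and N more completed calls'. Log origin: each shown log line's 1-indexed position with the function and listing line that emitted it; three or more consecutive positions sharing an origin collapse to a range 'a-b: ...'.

Answer: the defect is in main at line 44.
The tell: At log position 8 the runs split — shown 'merge_totals: inputs 1 and 19', but the working version logs 'merge_totals: inputs 19 and 1'.
Call chain: main -> merge_totals(1, 19) (called at line 44).
First divergence: position 8; shown 'merge_totals: inputs 1 and 19' vs intended 'merge_totals: inputs 19 and 1'.
Intended log window:
  6: map_offsets: inputs 27 and 3
  7: driver got 19
  8: merge_totals: inputs 19 and 1
Execution walk:
  mix_signals([5, 3, 9, 10, 3, 9, 4], 9) -> 2  [called from count_flags, line 9]
  count_flags([5, 3, 9, 10, 3, 9, 4], 9) -> 27  [called from rank_cells, line 25]
  map_offsets(27, 3) -> 19  [called from rank_cells, line 27]
  rank_cells([5, 3, 9, 10, 3, 9, 4], 9) -> 19  [called from main, line 42]
  merge_totals(1, 19) -> 2  [called from main, line 44]
Log line origins:
  1: from main, line 41
  2: from rank_cells, line 24
  3: from count_flags, line 8
  4: from mix_signals, line 2
  5: from count_flags, line 10
  6: from map_offsets, line 15
  7: from main, line 43
  8: from merge_totals, line 30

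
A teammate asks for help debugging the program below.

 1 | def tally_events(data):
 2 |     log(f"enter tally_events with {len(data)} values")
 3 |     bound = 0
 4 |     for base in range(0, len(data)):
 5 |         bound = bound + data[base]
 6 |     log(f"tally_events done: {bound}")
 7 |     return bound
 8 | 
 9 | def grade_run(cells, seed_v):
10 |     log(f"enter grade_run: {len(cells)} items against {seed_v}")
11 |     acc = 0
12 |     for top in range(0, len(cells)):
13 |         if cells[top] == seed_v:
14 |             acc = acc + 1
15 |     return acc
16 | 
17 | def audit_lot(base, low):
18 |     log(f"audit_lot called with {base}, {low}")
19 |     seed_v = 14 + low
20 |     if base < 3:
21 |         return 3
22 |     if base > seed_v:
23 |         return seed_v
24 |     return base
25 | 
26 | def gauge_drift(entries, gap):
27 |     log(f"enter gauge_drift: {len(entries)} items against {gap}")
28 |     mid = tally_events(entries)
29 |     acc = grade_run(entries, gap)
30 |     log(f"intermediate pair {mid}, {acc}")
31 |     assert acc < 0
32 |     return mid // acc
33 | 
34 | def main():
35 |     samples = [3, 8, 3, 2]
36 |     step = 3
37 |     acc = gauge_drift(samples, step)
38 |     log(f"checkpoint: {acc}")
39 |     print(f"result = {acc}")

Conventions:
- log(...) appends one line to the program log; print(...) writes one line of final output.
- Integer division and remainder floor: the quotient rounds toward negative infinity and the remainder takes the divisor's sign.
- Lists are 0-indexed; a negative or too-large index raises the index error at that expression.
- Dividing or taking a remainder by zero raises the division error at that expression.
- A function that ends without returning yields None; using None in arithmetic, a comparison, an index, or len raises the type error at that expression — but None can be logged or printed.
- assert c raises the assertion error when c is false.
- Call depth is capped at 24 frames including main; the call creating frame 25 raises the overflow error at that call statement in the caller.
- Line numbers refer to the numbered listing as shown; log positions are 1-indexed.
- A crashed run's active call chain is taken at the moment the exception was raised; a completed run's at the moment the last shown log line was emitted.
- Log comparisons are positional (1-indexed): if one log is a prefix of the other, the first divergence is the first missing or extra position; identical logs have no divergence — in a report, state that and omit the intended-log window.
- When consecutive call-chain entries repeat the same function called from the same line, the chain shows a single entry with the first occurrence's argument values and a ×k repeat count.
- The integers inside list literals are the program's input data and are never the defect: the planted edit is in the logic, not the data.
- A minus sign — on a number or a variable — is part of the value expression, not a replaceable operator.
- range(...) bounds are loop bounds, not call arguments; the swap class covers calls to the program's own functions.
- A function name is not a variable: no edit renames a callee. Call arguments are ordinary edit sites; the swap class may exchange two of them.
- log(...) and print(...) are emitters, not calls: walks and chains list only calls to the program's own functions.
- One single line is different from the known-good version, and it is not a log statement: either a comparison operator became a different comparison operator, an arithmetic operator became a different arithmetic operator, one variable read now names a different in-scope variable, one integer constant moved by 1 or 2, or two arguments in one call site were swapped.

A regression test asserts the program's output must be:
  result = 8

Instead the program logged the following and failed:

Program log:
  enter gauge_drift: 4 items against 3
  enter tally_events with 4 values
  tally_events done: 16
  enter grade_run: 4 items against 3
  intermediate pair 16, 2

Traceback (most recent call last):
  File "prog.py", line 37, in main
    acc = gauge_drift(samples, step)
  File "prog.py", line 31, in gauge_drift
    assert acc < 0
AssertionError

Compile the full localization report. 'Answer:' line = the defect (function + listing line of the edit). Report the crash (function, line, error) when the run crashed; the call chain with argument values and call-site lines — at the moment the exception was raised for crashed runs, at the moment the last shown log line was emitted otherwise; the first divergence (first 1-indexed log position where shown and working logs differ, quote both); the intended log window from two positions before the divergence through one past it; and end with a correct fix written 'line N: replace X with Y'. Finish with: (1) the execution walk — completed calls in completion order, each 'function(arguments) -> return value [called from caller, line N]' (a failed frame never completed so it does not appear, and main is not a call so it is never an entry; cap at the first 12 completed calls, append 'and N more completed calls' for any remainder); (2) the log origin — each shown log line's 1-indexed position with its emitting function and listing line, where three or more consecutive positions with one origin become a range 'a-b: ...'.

Answer: the defect is in gauge_drift at line 31.
Core observation: After 5 matching log lines the faulty run goes silent, while the working version continues with 'checkpoint: 8'.
Crash: gauge_drift, line 31, AssertionError.
Call chain: main -> gauge_drift([3, 8, 3, 2], 3) (called at line 37).
First divergence: position 6; the shown log stops at 5 lines while the working version next logs 'checkpoint: 8'.
Intended log window:
  4: enter grade_run: 4 items against 3
  5: intermediate pair 16, 2
  6: checkpoint: 8
Execution walk:
  tally_events([3, 8, 3, 2]) -> 16  [called from gauge_drift, line 28]
  grade_run([3, 8, 3, 2], 3) -> 2  [called from gauge_drift, line 29]
Origin of each log line:
  1 — gauge_drift, line 27
  2 — tally_events, line 2
  3 — tally_events, line 6
  4 — grade_run, line 10
  5 — gauge_drift, line 30
A correct fix: line 31: replace `<` with `>`.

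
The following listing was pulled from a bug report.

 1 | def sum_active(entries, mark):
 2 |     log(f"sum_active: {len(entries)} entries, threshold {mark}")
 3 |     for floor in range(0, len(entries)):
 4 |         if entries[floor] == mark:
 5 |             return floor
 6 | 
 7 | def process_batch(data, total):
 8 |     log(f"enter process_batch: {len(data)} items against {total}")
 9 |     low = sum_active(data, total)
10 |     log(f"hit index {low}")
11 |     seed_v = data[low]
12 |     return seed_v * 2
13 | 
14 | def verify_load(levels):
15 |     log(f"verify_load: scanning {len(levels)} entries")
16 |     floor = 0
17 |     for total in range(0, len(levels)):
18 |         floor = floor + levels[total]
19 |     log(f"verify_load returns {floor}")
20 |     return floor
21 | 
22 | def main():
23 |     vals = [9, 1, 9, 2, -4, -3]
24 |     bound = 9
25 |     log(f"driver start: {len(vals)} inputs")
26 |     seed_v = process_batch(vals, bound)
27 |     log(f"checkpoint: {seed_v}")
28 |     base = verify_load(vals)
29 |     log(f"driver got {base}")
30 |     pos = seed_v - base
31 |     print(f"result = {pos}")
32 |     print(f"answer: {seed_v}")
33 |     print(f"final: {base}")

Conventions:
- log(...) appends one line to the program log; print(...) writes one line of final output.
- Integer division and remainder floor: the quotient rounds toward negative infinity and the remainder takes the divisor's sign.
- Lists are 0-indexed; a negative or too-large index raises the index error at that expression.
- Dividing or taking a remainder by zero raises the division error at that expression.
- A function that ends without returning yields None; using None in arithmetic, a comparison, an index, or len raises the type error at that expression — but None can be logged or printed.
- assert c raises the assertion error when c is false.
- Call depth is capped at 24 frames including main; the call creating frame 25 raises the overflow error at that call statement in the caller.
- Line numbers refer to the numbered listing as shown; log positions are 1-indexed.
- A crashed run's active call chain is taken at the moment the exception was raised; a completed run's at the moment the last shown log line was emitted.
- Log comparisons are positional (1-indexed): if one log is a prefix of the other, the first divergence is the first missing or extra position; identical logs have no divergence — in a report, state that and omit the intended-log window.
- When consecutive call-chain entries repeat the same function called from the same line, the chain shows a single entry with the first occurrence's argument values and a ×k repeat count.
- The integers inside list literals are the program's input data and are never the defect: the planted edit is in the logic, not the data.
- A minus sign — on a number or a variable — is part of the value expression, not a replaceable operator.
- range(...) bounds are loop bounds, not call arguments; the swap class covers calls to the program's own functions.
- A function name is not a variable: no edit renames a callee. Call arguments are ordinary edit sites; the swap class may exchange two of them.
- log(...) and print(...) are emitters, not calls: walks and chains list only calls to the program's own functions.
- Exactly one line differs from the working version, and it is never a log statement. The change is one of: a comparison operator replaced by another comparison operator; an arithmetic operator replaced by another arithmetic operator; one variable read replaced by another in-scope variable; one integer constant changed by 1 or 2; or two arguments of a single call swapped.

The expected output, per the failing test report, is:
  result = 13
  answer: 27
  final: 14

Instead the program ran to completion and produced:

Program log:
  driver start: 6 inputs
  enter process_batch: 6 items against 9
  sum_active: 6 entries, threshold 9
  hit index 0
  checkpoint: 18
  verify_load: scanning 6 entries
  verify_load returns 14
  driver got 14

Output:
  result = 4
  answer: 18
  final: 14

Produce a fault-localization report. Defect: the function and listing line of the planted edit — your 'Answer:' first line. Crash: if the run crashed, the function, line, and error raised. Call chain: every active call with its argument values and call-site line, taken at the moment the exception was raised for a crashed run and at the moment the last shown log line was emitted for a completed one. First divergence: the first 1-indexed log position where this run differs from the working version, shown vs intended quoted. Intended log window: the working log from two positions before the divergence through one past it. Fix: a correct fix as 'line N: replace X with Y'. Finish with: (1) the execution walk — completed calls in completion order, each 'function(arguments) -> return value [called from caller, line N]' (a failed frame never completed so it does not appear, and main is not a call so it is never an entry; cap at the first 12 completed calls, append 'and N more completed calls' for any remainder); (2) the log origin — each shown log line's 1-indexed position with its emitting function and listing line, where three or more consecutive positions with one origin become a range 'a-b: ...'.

Answer: the defect is in process_batch at line 12.
Key fact: Position 5 is the first bad log line: 'checkpoint: 18' should read 'checkpoint: 27'.
Call chain: main.
First divergence: position 5; shown 'checkpoint: 18' vs intended 'checkpoint: 27'.
Intended log window:
  3: sum_active: 6 entries, threshold 9
  4: hit index 0
  5: checkpoint: 27
  6: verify_load: scanning 6 entries
Execution walk:
  sum_active([9, 1, 9, 2, -4, -3], 9) -> 0  [called from process_batch, line 9]
  process_batch([9, 1, 9, 2, -4, -3], 9) -> 18  [called from main, line 26]
  verify_load([9, 1, 9, 2, -4, -3]) -> 14  [called from main, line 28]
Origin of each log line:
  1: from main, line 25
  2: from process_batch, line 8
  3: from sum_active, line 2
  4: from process_batch, line 10
  5: from main, line 27
  6: from verify_load, line 15
  7: from verify_load, line 19
  8: from main, line 29
A correct fix: line 12: replace `2` with `3`.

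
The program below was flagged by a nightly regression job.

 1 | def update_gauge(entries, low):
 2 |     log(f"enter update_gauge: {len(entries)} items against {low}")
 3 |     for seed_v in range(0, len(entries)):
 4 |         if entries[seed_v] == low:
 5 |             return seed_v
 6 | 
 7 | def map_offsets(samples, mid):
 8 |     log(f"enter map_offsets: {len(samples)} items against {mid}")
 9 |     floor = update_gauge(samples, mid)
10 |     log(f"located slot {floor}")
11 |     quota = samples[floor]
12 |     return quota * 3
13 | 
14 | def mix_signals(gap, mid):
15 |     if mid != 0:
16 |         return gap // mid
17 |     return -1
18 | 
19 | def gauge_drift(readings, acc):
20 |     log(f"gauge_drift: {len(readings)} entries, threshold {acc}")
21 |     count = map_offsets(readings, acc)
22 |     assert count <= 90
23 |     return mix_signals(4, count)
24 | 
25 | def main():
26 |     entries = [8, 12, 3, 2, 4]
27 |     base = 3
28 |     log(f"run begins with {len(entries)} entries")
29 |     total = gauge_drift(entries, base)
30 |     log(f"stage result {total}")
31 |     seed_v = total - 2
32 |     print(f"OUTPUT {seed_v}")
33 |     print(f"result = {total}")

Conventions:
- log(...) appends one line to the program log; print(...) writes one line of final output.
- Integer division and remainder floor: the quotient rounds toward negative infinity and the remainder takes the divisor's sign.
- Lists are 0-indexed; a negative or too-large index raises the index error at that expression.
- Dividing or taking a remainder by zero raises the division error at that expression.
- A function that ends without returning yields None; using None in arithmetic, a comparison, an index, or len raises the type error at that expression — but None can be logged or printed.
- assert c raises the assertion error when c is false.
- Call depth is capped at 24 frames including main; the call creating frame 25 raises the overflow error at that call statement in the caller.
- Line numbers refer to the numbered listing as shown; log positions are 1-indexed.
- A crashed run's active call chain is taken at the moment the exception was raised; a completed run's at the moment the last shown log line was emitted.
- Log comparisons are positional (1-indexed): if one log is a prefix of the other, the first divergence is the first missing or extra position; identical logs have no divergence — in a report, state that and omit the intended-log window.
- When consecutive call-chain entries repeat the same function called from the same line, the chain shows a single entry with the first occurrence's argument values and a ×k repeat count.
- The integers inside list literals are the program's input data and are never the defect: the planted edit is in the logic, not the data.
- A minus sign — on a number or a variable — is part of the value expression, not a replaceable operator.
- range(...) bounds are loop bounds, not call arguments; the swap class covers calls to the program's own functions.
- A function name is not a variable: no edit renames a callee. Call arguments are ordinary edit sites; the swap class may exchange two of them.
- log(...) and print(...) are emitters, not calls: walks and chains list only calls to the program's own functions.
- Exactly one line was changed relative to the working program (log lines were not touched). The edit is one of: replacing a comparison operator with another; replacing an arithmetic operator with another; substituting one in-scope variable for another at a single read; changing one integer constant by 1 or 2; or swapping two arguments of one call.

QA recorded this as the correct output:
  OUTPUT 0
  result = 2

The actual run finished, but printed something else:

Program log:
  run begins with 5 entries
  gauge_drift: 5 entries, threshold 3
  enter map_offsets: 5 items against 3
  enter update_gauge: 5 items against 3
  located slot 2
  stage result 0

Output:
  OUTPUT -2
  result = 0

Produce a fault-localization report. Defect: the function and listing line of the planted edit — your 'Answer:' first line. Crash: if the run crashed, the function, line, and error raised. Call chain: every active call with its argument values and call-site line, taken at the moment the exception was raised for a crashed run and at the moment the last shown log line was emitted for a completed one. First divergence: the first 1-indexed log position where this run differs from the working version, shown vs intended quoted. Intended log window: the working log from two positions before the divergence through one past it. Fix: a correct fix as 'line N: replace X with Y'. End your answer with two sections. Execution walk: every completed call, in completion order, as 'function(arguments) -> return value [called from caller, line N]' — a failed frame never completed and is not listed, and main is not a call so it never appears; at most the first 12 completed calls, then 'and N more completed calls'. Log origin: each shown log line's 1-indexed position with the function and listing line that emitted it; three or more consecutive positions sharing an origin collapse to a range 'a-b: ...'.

Answer: the defect is in gauge_drift at line 23.
Core observation: Position 6 is the first bad log line: 'stage result 0' should read 'stage result 2'.
Call chain: main.
First divergence: position 6 — the shown line 'stage result 0' should read 'stage result 2'.
Intended log window:
  4: enter update_gauge: 5 items against 3
  5: located slot 2
  6: stage result 2
Execution walk:
  update_gauge([8, 12, 3, 2, 4], 3) -> 2  [called from map_offsets, line 9]
  map_offsets([8, 12, 3, 2, 4], 3) -> 9  [called from gauge_drift, line 21]
  mix_signals(4, 9) -> 0  [called from gauge_drift, line 23]
  gauge_drift([8, 12, 3, 2, 4], 3) -> 0  [called from main, line 29]
Origin of each log line:
  1: logged in main at line 28
  2: logged in gauge_drift at line 20
  3: logged in map_offsets at line 8
  4: logged in update_gauge at line 2
  5: logged in map_offsets at line 10
  6: logged in main at line 30
A correct fix: line 23: replace `mix_signals(4, count)` with `mix_signals(count, 4)`.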